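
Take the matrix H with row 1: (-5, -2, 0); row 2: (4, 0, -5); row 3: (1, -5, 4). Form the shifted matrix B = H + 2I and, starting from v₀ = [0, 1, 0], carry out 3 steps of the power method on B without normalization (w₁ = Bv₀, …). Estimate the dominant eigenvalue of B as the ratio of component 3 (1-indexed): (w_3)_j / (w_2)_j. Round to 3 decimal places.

B = H + 2I has rows (-3, -2, 0); (4, 2, -5); (1, -5, 6)
w1 = Bv₀ = ((-3)·0 + (-2)·1 + 0·0; 4·0 + 2·1 + (-5)·0; 1·0 + (-5)·1 + 6·0) = (-2, 2, -5)
w2 = Bw1 = ((-3)·(-2) + (-2)·2 + 0·(-5); 4·(-2) + 2·2 + (-5)·(-5); 1·(-2) + (-5)·2 + 6·(-5)) = (2, 21, -42)
w3 = Bw2 = (-48, 260, -355)
Ratio: -355/-42 = 8.452

8.452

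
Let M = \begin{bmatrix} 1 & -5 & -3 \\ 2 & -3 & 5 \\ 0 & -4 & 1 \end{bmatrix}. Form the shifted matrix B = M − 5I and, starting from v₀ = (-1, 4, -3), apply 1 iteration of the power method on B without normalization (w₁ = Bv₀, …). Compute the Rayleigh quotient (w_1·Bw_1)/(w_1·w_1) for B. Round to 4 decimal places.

B = M − 5I has rows (-4, -5, -3); (2, -8, 5); (0, -4, -4)
w1 = Bv₀ = (-7, -49, -4)
Bw1 = (285, 358, 212)
w1·Bw1 = -20385; w1·w1 = 2466; μ ≈ -20385/2466 = -8.2664

μ ≈ -8.2664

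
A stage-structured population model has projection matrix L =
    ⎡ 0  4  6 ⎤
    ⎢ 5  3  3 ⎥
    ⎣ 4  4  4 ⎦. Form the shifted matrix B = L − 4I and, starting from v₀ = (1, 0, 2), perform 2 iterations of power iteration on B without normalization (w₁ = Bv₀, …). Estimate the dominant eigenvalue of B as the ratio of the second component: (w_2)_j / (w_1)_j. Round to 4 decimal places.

3.7273

B = L − 4I has rows (-4, 4, 6); (5, -1, 3); (4, 4, 0)
w1 = Bv₀ = ((-4)·1 + 4·0 + 6·2; 5·1 + (-1)·0 + 3·2; 4·1 + 4·0 + 0·2) = (8, 11, 4)
w2 = Bw1 = ((-4)·8 + 4·11 + 6·4; 5·8 + (-1)·11 + 3·4; 4·8 + 4·11 + 0·4) = (36, 41, 76)
Ratio: 41/11 = 3.7273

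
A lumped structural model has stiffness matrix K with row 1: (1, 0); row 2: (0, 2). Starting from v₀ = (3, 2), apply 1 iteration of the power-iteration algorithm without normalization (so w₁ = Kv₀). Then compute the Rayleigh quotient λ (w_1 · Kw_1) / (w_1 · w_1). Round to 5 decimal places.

w1 = Kv₀ = (3, 4)
Kw1 = (3, 8)
w1·Kw1 = 3·3 + 4·8 = 41; w1·w1 = 3·3 + 4·4 = 25
λ ≈ 41/25 = 1.64000

1.64000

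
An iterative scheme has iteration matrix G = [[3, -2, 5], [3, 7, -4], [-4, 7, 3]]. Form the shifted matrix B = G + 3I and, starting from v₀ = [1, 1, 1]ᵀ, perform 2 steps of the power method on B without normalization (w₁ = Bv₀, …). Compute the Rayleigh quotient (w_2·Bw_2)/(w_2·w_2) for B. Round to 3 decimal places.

μ ≈ 9.000

B = G + 3I has rows (6, -2, 5); (3, 10, -4); (-4, 7, 6)
w1 = Bv₀ = (9, 9, 9)
w2 = Bw1 = (81, 81, 81)
Bw2 = (729, 729, 729)
w2·Bw2 = 177147; w2·w2 = 19683; μ ≈ 177147/19683 = 9.000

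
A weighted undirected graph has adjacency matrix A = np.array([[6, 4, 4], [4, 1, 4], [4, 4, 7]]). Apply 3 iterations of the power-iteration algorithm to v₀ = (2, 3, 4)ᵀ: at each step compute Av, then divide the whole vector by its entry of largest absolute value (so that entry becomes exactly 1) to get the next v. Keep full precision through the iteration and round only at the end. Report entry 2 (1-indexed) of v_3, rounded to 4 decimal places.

Av0 = (40.00000, 27.00000, 48.00000); divide by 48.00000 → v1 = (0.83333, 0.56250, 1.00000)
Av1 = (11.25000, 7.89583, 12.58333); divide by 12.58333 → v2 = (0.89404, 0.62748, 1.00000)
Av2 = (11.87417, 8.20364, 13.08609); divide by 13.08609 → v3 = (0.90739, 0.62690, 1.00000)
Requested entry of v3: 4955/7904 = 0.6269

0.6269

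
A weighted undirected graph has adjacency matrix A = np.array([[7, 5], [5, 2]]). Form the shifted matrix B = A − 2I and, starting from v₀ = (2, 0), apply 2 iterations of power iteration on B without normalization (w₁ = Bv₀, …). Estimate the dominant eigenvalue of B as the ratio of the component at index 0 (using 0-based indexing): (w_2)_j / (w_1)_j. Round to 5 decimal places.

10.00000

B = A − 2I has rows (5, 5); (5, 0)
w1 = Bv₀ = (5·2 + 5·0; 5·2 + 0·0) = (10, 10)
w2 = Bw1 = (5·10 + 5·10; 5·10 + 0·10) = (100, 50)
Ratio: 100/10 = 10.00000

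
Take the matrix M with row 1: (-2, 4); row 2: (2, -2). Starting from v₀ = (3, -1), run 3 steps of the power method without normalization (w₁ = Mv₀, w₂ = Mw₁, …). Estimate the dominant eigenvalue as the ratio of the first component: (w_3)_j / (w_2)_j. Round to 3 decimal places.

w1 = Mv₀ = ((-2)·3 + 4·(-1); 2·3 + (-2)·(-1)) = (-10, 8)
w2 = Mw1 = ((-2)·(-10) + 4·8; 2·(-10) + (-2)·8) = (52, -36)
w3 = Mw2 = (-248, 176)
Ratio at component: -248 / 52 = -4.769

λ ≈ -4.769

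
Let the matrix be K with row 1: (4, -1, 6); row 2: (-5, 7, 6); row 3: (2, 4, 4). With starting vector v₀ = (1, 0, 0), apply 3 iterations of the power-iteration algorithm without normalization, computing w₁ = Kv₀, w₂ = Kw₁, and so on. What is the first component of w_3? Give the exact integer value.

151

w1 = Kv₀ = (4, -5, 2)
w2 = Kw1 = (33, -43, -4)
w3 = Kw2 = (151, -490, -122)
The requested component of w3 is 151.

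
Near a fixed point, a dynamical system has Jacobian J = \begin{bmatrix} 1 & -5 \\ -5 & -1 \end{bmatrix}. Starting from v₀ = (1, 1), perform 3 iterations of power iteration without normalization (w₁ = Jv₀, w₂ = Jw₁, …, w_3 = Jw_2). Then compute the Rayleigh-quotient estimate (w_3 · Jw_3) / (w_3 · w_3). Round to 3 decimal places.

w1 = Jv₀ = (-4, -6)
w2 = Jw1 = (26, 26)
w3 = Jw2 = (-104, -156)
Jw3 = (676, 676)
w3·Jw3 = (-104)·676 + (-156)·676 = -175760; w3·w3 = (-104)·(-104) + (-156)·(-156) = 35152
λ ≈ -175760/35152 = -5.000

λ ≈ -5.000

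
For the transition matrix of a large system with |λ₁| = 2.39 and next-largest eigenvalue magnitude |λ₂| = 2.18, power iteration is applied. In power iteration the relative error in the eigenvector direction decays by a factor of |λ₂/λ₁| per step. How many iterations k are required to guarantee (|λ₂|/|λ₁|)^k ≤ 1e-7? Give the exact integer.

|λ₂/λ₁| = 2.18/2.39 = 0.91213
Need k ≥ ln(1e-7) / ln(0.91213) = -16.1181 / -0.0920 ≈ 175.257
Smallest integer k satisfying the bound: 176

176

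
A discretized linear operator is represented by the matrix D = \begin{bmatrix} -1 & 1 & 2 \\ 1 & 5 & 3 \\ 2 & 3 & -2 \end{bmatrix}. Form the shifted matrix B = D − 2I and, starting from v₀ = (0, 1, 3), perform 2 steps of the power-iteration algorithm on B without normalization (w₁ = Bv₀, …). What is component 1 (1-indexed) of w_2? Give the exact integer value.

-27

B = D − 2I has rows (-3, 1, 2); (1, 3, 3); (2, 3, -4)
w1 = Bv₀ = ((-3)·0 + 1·1 + 2·3; 1·0 + 3·1 + 3·3; 2·0 + 3·1 + (-4)·3) = (7, 12, -9)
w2 = Bw1 = ((-3)·7 + 1·12 + 2·(-9); 1·7 + 3·12 + 3·(-9); 2·7 + 3·12 + (-4)·(-9)) = (-27, 16, 86)
Requested component of w2: -27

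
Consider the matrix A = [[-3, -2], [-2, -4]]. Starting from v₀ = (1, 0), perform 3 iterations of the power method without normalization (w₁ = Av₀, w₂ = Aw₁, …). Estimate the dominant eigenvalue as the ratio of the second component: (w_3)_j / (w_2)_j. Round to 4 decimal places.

λ ≈ -5.8571

w1 = Av₀ = ((-3)·1 + (-2)·0; (-2)·1 + (-4)·0) = (-3, -2)
w2 = Aw1 = ((-3)·(-3) + (-2)·(-2); (-2)·(-3) + (-4)·(-2)) = (13, 14)
w3 = Aw2 = (-67, -82)
Ratio at component: -82 / 14 = -5.8571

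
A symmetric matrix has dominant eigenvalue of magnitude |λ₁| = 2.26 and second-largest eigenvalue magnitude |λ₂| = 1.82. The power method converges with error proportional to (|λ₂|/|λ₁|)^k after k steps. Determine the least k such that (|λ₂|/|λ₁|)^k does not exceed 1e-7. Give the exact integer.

75

|λ₂/λ₁| = 1.82/2.26 = 0.80531
Need k ≥ ln(1e-7) / ln(0.80531) = -16.1181 / -0.2165 ≈ 74.439
Smallest integer k satisfying the bound: 75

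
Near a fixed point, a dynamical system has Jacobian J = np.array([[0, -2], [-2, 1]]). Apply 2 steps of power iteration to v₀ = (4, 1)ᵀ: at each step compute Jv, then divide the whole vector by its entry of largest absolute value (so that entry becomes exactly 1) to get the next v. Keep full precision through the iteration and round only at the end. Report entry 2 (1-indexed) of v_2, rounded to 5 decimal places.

Jv0 = (-2.000000, -7.000000); divide by -7.000000 → v1 = (0.285714, 1.000000)
Jv1 = (-2.000000, 0.428571); divide by -2.000000 → v2 = (1.000000, -0.214286)
Requested entry of v2: -3/14 = -0.21429

-0.21429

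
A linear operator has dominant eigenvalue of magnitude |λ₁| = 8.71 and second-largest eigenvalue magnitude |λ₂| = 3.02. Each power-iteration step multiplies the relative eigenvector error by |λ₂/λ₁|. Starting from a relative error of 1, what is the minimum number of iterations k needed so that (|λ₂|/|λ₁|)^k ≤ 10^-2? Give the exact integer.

5

|λ₂/λ₁| = 3.02/8.71 = 0.34673
Need k ≥ ln(10^-2) / ln(0.34673) = -4.6052 / -1.0592 ≈ 4.348
Smallest integer k satisfying the bound: 5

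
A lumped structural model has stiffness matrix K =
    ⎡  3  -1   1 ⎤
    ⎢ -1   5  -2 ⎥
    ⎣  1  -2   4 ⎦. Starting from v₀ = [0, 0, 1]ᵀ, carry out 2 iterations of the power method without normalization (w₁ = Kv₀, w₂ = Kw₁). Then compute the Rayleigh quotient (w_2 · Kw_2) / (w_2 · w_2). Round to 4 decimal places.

6.9400

w1 = Kv₀ = (3·0 + (-1)·0 + 1·1; (-1)·0 + 5·0 + (-2)·1; 1·0 + (-2)·0 + 4·1) = (1, -2, 4)
w2 = Kw1 = (3·1 + (-1)·(-2) + 1·4; (-1)·1 + 5·(-2) + (-2)·4; 1·1 + (-2)·(-2) + 4·4) = (9, -19, 21)
Kw2 = (67, -146, 131)
w2·Kw2 = 9·67 + (-19)·(-146) + 21·131 = 6128; w2·w2 = 9·9 + (-19)·(-19) + 21·21 = 883
λ ≈ 6128/883 = 6.9400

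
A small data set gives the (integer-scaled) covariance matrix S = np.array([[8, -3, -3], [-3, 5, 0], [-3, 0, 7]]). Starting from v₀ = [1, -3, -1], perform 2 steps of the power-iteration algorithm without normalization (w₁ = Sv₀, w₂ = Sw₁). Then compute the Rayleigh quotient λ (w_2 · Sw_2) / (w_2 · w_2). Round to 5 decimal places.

11.29021

w1 = Sv₀ = (20, -18, -10)
w2 = Sw1 = (244, -150, -130)
Sw2 = (2792, -1482, -1642)
w2·Sw2 = 244·2792 + (-150)·(-1482) + (-130)·(-1642) = 1117008; w2·w2 = 244·244 + (-150)·(-150) + (-130)·(-130) = 98936
λ ≈ 1117008/98936 = 11.29021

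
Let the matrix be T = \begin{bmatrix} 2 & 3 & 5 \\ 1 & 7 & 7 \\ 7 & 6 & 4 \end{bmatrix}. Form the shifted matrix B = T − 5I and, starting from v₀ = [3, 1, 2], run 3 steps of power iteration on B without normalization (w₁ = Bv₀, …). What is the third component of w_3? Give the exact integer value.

2375

B = T − 5I has rows (-3, 3, 5); (1, 2, 7); (7, 6, -1)
w1 = Bv₀ = ((-3)·3 + 3·1 + 5·2; 1·3 + 2·1 + 7·2; 7·3 + 6·1 + (-1)·2) = (4, 19, 25)
w2 = Bw1 = ((-3)·4 + 3·19 + 5·25; 1·4 + 2·19 + 7·25; 7·4 + 6·19 + (-1)·25) = (170, 217, 117)
w3 = Bw2 = (726, 1423, 2375)
Requested component of w3: 2375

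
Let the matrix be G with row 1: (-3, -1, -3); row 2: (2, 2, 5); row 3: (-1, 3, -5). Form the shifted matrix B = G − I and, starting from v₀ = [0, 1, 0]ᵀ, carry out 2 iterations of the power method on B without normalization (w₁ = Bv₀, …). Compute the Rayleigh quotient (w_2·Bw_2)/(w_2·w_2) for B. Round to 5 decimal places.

B = G − I has rows (-4, -1, -3); (2, 1, 5); (-1, 3, -6)
w1 = Bv₀ = ((-4)·0 + (-1)·1 + (-3)·0; 2·0 + 1·1 + 5·0; (-1)·0 + 3·1 + (-6)·0) = (-1, 1, 3)
w2 = Bw1 = ((-4)·(-1) + (-1)·1 + (-3)·3; 2·(-1) + 1·1 + 5·3; (-1)·(-1) + 3·1 + (-6)·3) = (-6, 14, -14)
Bw2 = (52, -68, 132)
w2·Bw2 = -3112; w2·w2 = 428; μ ≈ -3112/428 = -7.27103

μ ≈ -7.27103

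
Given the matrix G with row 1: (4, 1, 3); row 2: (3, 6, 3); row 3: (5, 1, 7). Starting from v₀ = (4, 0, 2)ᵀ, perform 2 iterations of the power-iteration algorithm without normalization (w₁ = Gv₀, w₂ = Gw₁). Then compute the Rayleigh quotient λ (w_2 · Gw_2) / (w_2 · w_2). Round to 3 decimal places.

λ ≈ 11.091

w1 = Gv₀ = (22, 18, 34)
w2 = Gw1 = (208, 276, 366)
Gw2 = (2206, 3378, 3878)
w2·Gw2 = 208·2206 + 276·3378 + 366·3878 = 2810524; w2·w2 = 208·208 + 276·276 + 366·366 = 253396
λ ≈ 2810524/253396 = 11.091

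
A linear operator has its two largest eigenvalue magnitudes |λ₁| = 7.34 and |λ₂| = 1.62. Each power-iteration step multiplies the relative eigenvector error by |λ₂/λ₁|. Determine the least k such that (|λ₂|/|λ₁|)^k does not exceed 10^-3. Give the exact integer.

5

|λ₂/λ₁| = 1.62/7.34 = 0.22071
Need k ≥ ln(10^-3) / ln(0.22071) = -6.9078 / -1.5109 ≈ 4.572
Smallest integer k satisfying the bound: 5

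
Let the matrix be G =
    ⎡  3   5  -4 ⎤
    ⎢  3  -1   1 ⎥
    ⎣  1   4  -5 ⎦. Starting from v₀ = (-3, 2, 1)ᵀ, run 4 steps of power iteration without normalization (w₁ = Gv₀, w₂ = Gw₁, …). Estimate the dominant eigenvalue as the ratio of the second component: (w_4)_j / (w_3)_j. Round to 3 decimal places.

w1 = Gv₀ = (3·(-3) + 5·2 + (-4)·1; 3·(-3) + (-1)·2 + 1·1; 1·(-3) + 4·2 + (-5)·1) = (-3, -10, 0)
w2 = Gw1 = (3·(-3) + 5·(-10) + (-4)·0; 3·(-3) + (-1)·(-10) + 1·0; 1·(-3) + 4·(-10) + (-5)·0) = (-59, 1, -43)
w3 = Gw2 = (0, -221, 160)
w4 = Gw3 = (-1745, 381, -1684)
Ratio at component: 381 / -221 = -1.724

-1.724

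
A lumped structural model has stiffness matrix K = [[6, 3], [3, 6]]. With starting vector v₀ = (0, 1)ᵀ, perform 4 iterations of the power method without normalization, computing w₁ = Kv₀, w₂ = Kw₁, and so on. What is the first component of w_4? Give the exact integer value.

w1 = Kv₀ = (3, 6)
w2 = Kw1 = (36, 45)
w3 = Kw2 = (351, 378)
w4 = Kw3 = (3240, 3321)
The requested component of w4 is 3240.

3240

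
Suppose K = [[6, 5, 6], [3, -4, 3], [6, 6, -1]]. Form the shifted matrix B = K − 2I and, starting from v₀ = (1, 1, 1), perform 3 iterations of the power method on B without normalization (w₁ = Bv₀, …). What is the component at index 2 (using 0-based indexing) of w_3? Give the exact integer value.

B = K − 2I has rows (4, 5, 6); (3, -6, 3); (6, 6, -3)
w1 = Bv₀ = (15, 0, 9)
w2 = Bw1 = (114, 72, 63)
w3 = Bw2 = (1194, 99, 927)
Requested component of w3: 927

927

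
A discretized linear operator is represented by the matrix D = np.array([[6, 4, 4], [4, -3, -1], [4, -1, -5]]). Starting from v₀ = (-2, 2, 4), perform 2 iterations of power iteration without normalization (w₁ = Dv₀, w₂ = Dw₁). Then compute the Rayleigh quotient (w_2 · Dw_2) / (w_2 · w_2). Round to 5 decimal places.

w1 = Dv₀ = (12, -18, -30)
w2 = Dw1 = (-120, 132, 216)
Dw2 = (672, -1092, -1692)
w2·Dw2 = (-120)·672 + 132·(-1092) + 216·(-1692) = -590256; w2·w2 = (-120)·(-120) + 132·132 + 216·216 = 78480
λ ≈ -590256/78480 = -7.52110

-7.52110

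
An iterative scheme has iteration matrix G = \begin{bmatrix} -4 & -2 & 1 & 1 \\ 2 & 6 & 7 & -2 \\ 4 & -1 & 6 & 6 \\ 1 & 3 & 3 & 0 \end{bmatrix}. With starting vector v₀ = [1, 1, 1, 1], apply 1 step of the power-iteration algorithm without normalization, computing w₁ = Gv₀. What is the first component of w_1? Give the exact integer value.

-4

w1 = Gv₀ = (-4, 13, 15, 7)
The requested component of w1 is -4.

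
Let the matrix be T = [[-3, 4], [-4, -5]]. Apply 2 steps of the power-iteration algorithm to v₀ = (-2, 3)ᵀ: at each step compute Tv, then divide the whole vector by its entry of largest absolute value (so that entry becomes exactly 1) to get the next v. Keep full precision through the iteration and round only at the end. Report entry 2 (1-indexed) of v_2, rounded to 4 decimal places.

Tv0 = (18.00000, -7.00000); divide by 18.00000 → v1 = (1.00000, -0.38889)
Tv1 = (-4.55556, -2.05556); divide by -4.55556 → v2 = (1.00000, 0.45122)
Requested entry of v2: -37/-82 = 0.4512

0.4512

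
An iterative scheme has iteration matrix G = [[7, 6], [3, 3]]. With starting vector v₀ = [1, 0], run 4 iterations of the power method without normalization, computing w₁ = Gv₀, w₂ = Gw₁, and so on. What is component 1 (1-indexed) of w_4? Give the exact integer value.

w1 = Gv₀ = (7·1 + 6·0; 3·1 + 3·0) = (7, 3)
w2 = Gw1 = (7·7 + 6·3; 3·7 + 3·3) = (67, 30)
w3 = Gw2 = (649, 291)
w4 = Gw3 = (6289, 2820)
The requested component of w4 is 6289.

6289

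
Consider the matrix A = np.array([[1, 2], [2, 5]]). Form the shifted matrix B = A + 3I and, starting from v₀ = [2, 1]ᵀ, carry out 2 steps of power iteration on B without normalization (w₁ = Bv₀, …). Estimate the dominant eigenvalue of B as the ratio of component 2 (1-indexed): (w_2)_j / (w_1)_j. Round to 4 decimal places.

9.6667

B = A + 3I has rows (4, 2); (2, 8)
w1 = Bv₀ = (10, 12)
w2 = Bw1 = (64, 116)
Ratio: 116/12 = 9.6667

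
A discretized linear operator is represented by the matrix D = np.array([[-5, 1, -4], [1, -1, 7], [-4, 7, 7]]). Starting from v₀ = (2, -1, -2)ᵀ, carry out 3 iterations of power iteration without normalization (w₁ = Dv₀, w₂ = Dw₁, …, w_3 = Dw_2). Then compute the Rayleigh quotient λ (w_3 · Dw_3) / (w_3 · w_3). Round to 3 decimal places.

w1 = Dv₀ = ((-5)·2 + 1·(-1) + (-4)·(-2); 1·2 + (-1)·(-1) + 7·(-2); (-4)·2 + 7·(-1) + 7·(-2)) = (-3, -11, -29)
w2 = Dw1 = ((-5)·(-3) + 1·(-11) + (-4)·(-29); 1·(-3) + (-1)·(-11) + 7·(-29); (-4)·(-3) + 7·(-11) + 7·(-29)) = (120, -195, -268)
w3 = Dw2 = (277, -1561, -3721)
Dw3 = (11938, -24209, -38082)
w3·Dw3 = 277·11938 + (-1561)·(-24209) + (-3721)·(-38082) = 182800197; w3·w3 = 277·277 + (-1561)·(-1561) + (-3721)·(-3721) = 16359291
λ ≈ 182800197/16359291 = 11.174

11.174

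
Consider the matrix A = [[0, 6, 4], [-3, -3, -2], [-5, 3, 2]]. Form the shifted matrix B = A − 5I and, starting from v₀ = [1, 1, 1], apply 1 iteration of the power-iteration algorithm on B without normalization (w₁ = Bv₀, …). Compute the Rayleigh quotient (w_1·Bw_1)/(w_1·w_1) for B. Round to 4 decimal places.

B = A − 5I has rows (-5, 6, 4); (-3, -8, -2); (-5, 3, -3)
w1 = Bv₀ = ((-5)·1 + 6·1 + 4·1; (-3)·1 + (-8)·1 + (-2)·1; (-5)·1 + 3·1 + (-3)·1) = (5, -13, -5)
Bw1 = (-123, 99, -49)
w1·Bw1 = -1657; w1·w1 = 219; μ ≈ -1657/219 = -7.5662

μ ≈ -7.5662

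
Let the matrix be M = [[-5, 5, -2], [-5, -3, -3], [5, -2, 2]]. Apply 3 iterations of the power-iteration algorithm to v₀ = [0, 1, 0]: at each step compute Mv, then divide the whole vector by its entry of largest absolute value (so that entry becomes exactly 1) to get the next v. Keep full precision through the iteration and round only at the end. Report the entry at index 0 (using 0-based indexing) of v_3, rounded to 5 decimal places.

0.58915

Mv0 = (5.000000, -3.000000, -2.000000); divide by 5.000000 → v1 = (1.000000, -0.600000, -0.400000)
Mv1 = (-7.200000, -2.000000, 5.400000); divide by -7.200000 → v2 = (1.000000, 0.277778, -0.750000)
Mv2 = (-2.111111, -3.583333, 2.944444); divide by -3.583333 → v3 = (0.589147, 1.000000, -0.821705)
Requested entry of v3: 76/129 = 0.58915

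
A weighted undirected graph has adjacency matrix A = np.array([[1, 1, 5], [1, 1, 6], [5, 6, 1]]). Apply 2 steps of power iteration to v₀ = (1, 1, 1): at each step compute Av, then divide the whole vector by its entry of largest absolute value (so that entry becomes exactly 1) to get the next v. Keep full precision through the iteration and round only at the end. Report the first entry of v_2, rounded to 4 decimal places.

Av0 = (7.00000, 8.00000, 12.00000); divide by 12.00000 → v1 = (0.58333, 0.66667, 1.00000)
Av1 = (6.25000, 7.25000, 7.91667); divide by 7.91667 → v2 = (0.78947, 0.91579, 1.00000)
Requested entry of v2: 75/95 = 0.7895

0.7895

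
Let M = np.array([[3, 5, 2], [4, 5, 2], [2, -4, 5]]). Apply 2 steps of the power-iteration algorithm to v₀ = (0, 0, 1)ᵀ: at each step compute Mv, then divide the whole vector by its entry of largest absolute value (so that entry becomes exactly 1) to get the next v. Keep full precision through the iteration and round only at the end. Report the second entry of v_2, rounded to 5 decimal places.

Mv0 = (2.000000, 2.000000, 5.000000); divide by 5.000000 → v1 = (0.400000, 0.400000, 1.000000)
Mv1 = (5.200000, 5.600000, 4.200000); divide by 5.600000 → v2 = (0.928571, 1.000000, 0.750000)
Requested entry of v2: 28/28 = 1.00000

1.00000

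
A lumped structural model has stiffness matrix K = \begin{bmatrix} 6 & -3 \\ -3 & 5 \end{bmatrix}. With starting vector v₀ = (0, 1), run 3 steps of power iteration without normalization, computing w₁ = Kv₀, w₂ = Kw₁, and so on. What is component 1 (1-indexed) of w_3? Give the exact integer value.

w1 = Kv₀ = (-3, 5)
w2 = Kw1 = (-33, 34)
w3 = Kw2 = (-300, 269)
The requested component of w3 is -300.

-300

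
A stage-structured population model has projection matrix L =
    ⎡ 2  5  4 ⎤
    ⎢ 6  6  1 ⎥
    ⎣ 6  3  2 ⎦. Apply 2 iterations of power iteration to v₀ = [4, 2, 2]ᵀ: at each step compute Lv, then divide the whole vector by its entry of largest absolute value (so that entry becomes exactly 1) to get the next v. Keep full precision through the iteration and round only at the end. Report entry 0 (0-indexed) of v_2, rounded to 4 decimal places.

0.9043

Lv0 = (26.00000, 38.00000, 34.00000); divide by 38.00000 → v1 = (0.68421, 1.00000, 0.89474)
Lv1 = (9.94737, 11.00000, 8.89474); divide by 11.00000 → v2 = (0.90431, 1.00000, 0.80861)
Requested entry of v2: 378/418 = 0.9043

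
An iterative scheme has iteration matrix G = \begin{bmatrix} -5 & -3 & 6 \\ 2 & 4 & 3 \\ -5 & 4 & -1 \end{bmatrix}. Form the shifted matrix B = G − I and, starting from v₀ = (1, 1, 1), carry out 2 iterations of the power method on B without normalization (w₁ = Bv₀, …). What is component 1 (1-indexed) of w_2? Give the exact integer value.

-24

B = G − I has rows (-6, -3, 6); (2, 3, 3); (-5, 4, -2)
w1 = Bv₀ = (-3, 8, -3)
w2 = Bw1 = (-24, 9, 53)
Requested component of w2: -24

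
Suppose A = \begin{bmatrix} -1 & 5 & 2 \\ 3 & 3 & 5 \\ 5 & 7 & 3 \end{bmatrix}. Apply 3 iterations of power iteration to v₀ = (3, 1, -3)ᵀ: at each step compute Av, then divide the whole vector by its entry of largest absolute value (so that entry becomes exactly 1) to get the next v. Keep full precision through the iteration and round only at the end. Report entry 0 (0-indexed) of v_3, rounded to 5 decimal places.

Av0 = (-4.000000, -3.000000, 13.000000); divide by 13.000000 → v1 = (-0.307692, -0.230769, 1.000000)
Av1 = (1.153846, 3.384615, -0.153846); divide by 3.384615 → v2 = (0.340909, 1.000000, -0.045455)
Av2 = (4.568182, 3.795455, 8.568182); divide by 8.568182 → v3 = (0.533156, 0.442971, 1.000000)
Requested entry of v3: 201/377 = 0.53316

0.53316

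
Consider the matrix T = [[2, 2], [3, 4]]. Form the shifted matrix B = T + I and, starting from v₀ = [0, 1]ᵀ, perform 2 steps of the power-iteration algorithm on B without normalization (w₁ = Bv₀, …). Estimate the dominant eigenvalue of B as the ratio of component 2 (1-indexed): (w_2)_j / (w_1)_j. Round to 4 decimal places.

μ ≈ 6.2000

B = T + I has rows (3, 2); (3, 5)
w1 = Bv₀ = (2, 5)
w2 = Bw1 = (16, 31)
Ratio: 31/5 = 6.2000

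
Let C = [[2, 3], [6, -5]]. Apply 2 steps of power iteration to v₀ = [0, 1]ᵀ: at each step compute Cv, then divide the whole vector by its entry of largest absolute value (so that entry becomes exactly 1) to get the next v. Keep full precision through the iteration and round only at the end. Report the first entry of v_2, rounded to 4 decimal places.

-0.2093

Cv0 = (3.00000, -5.00000); divide by -5.00000 → v1 = (-0.60000, 1.00000)
Cv1 = (1.80000, -8.60000); divide by -8.60000 → v2 = (-0.20930, 1.00000)
Requested entry of v2: -9/43 = -0.2093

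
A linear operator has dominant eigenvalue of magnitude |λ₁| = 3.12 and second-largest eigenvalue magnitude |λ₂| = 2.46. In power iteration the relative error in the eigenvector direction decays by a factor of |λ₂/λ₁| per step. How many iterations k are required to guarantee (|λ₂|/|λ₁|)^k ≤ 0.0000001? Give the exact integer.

|λ₂/λ₁| = 2.46/3.12 = 0.78846
Need k ≥ ln(0.0000001) / ln(0.78846) = -16.1181 / -0.2377 ≈ 67.817
Smallest integer k satisfying the bound: 68

68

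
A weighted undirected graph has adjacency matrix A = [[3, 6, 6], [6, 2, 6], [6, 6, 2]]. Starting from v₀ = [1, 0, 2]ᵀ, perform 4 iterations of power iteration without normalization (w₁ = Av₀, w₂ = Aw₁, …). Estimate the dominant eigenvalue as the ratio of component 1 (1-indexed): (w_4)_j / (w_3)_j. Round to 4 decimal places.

λ ≈ 14.3379

w1 = Av₀ = (3·1 + 6·0 + 6·2; 6·1 + 2·0 + 6·2; 6·1 + 6·0 + 2·2) = (15, 18, 10)
w2 = Aw1 = (3·15 + 6·18 + 6·10; 6·15 + 2·18 + 6·10; 6·15 + 6·18 + 2·10) = (213, 186, 218)
w3 = Aw2 = (3063, 2958, 2830)
w4 = Aw3 = (43917, 41274, 41786)
Ratio at component: 43917 / 3063 = 14.3379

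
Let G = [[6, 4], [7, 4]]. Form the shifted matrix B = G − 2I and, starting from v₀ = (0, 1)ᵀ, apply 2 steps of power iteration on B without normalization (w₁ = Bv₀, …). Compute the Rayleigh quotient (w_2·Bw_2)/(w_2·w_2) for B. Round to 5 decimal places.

B = G − 2I has rows (4, 4); (7, 2)
w1 = Bv₀ = (4, 2)
w2 = Bw1 = (24, 32)
Bw2 = (224, 232)
w2·Bw2 = 12800; w2·w2 = 1600; μ ≈ 12800/1600 = 8.00000

μ ≈ 8.00000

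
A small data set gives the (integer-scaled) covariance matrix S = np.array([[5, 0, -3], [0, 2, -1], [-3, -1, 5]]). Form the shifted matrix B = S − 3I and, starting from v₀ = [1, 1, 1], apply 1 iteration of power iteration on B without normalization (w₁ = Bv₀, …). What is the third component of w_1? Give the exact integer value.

-2

B = S − 3I has rows (2, 0, -3); (0, -1, -1); (-3, -1, 2)
w1 = Bv₀ = (2·1 + 0·1 + (-3)·1; 0·1 + (-1)·1 + (-1)·1; (-3)·1 + (-1)·1 + 2·1) = (-1, -2, -2)
Requested component of w1: -2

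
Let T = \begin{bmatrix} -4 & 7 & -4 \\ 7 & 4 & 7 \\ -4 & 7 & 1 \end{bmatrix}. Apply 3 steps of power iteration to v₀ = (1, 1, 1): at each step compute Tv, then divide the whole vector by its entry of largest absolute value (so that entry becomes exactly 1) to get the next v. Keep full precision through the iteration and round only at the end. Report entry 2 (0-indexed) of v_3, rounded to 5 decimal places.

0.15607

Tv0 = (-1.000000, 18.000000, 4.000000); divide by 18.000000 → v1 = (-0.055556, 1.000000, 0.222222)
Tv1 = (6.333333, 5.166667, 7.444444); divide by 7.444444 → v2 = (0.850746, 0.694030, 1.000000)
Tv2 = (-2.544776, 15.731343, 2.455224); divide by 15.731343 → v3 = (-0.161765, 1.000000, 0.156072)
Requested entry of v3: 329/2108 = 0.15607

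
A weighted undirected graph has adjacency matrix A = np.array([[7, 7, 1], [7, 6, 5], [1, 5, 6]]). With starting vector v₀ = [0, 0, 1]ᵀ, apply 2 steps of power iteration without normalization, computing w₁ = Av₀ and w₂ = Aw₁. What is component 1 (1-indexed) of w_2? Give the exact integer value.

48

w1 = Av₀ = (7·0 + 7·0 + 1·1; 7·0 + 6·0 + 5·1; 1·0 + 5·0 + 6·1) = (1, 5, 6)
w2 = Aw1 = (7·1 + 7·5 + 1·6; 7·1 + 6·5 + 5·6; 1·1 + 5·5 + 6·6) = (48, 67, 62)
The requested component of w2 is 48.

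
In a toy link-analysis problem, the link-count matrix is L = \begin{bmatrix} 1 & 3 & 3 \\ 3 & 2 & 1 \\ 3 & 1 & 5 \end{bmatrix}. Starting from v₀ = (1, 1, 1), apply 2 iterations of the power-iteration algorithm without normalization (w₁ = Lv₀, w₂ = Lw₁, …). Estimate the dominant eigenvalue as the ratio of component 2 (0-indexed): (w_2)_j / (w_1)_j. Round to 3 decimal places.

8.000

w1 = Lv₀ = (1·1 + 3·1 + 3·1; 3·1 + 2·1 + 1·1; 3·1 + 1·1 + 5·1) = (7, 6, 9)
w2 = Lw1 = (1·7 + 3·6 + 3·9; 3·7 + 2·6 + 1·9; 3·7 + 1·6 + 5·9) = (52, 42, 72)
Ratio at component: 72 / 9 = 8.000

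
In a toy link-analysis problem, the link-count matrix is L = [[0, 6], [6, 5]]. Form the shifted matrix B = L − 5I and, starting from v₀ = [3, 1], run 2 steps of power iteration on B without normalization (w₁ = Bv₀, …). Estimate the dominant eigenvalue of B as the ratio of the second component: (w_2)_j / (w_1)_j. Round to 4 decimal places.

B = L − 5I has rows (-5, 6); (6, 0)
w1 = Bv₀ = (-9, 18)
w2 = Bw1 = (153, -54)
Ratio: -54/18 = -3.0000

μ ≈ -3.0000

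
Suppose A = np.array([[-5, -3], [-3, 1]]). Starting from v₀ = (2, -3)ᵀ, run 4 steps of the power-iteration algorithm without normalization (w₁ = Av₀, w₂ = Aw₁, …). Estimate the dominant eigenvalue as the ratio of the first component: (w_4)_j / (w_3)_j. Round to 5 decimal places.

λ ≈ -7.15493

w1 = Av₀ = (-1, -9)
w2 = Aw1 = (32, -6)
w3 = Aw2 = (-142, -102)
w4 = Aw3 = (1016, 324)
Ratio at component: 1016 / -142 = -7.15493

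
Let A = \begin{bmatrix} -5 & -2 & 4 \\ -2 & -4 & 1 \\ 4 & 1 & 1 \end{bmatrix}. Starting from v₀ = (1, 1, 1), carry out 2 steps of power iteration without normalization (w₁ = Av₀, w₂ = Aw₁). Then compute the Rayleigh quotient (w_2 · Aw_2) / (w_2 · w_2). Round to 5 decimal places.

w1 = Av₀ = ((-5)·1 + (-2)·1 + 4·1; (-2)·1 + (-4)·1 + 1·1; 4·1 + 1·1 + 1·1) = (-3, -5, 6)
w2 = Aw1 = ((-5)·(-3) + (-2)·(-5) + 4·6; (-2)·(-3) + (-4)·(-5) + 1·6; 4·(-3) + 1·(-5) + 1·6) = (49, 32, -11)
Aw2 = (-353, -237, 217)
w2·Aw2 = 49·(-353) + 32·(-237) + (-11)·217 = -27268; w2·w2 = 49·49 + 32·32 + (-11)·(-11) = 3546
λ ≈ -27268/3546 = -7.68979

λ ≈ -7.68979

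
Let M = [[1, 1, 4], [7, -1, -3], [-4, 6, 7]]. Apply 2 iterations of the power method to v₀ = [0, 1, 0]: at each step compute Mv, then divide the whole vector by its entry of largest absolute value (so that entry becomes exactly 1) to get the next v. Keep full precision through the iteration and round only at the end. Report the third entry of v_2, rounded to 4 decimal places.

1.0000

Mv0 = (1.00000, -1.00000, 6.00000); divide by 6.00000 → v1 = (0.16667, -0.16667, 1.00000)
Mv1 = (4.00000, -1.66667, 5.33333); divide by 5.33333 → v2 = (0.75000, -0.31250, 1.00000)
Requested entry of v2: 32/32 = 1.0000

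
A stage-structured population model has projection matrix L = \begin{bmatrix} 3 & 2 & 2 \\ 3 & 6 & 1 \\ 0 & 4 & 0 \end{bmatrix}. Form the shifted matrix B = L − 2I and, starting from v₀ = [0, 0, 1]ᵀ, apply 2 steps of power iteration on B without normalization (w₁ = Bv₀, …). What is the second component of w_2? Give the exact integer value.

B = L − 2I has rows (1, 2, 2); (3, 4, 1); (0, 4, -2)
w1 = Bv₀ = (1·0 + 2·0 + 2·1; 3·0 + 4·0 + 1·1; 0·0 + 4·0 + (-2)·1) = (2, 1, -2)
w2 = Bw1 = (1·2 + 2·1 + 2·(-2); 3·2 + 4·1 + 1·(-2); 0·2 + 4·1 + (-2)·(-2)) = (0, 8, 8)
Requested component of w2: 8

8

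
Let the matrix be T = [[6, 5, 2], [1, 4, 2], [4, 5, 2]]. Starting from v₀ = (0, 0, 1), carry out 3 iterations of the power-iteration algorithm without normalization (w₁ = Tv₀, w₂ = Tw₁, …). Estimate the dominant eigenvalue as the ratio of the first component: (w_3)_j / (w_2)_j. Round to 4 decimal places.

10.3846

w1 = Tv₀ = (6·0 + 5·0 + 2·1; 1·0 + 4·0 + 2·1; 4·0 + 5·0 + 2·1) = (2, 2, 2)
w2 = Tw1 = (6·2 + 5·2 + 2·2; 1·2 + 4·2 + 2·2; 4·2 + 5·2 + 2·2) = (26, 14, 22)
w3 = Tw2 = (270, 126, 218)
Ratio at component: 270 / 26 = 10.3846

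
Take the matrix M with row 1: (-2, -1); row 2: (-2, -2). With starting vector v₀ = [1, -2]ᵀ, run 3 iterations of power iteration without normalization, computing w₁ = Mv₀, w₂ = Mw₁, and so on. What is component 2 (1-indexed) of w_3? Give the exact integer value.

12

w1 = Mv₀ = ((-2)·1 + (-1)·(-2); (-2)·1 + (-2)·(-2)) = (0, 2)
w2 = Mw1 = ((-2)·0 + (-1)·2; (-2)·0 + (-2)·2) = (-2, -4)
w3 = Mw2 = (8, 12)
The requested component of w3 is 12.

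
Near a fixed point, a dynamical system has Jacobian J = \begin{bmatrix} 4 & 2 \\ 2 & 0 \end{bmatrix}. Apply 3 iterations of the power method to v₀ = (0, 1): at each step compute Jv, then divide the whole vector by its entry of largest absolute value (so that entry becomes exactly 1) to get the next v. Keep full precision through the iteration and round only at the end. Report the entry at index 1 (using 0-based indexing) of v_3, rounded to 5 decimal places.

0.40000

Jv0 = (2.000000, 0.000000); divide by 2.000000 → v1 = (1.000000, 0.000000)
Jv1 = (4.000000, 2.000000); divide by 4.000000 → v2 = (1.000000, 0.500000)
Jv2 = (5.000000, 2.000000); divide by 5.000000 → v3 = (1.000000, 0.400000)
Requested entry of v3: 16/40 = 0.40000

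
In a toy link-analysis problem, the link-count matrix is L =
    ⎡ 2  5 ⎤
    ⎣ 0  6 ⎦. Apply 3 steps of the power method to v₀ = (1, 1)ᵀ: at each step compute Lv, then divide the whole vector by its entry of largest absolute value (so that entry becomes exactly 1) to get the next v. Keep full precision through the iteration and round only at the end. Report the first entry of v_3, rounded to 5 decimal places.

1.00000

Lv0 = (7.000000, 6.000000); divide by 7.000000 → v1 = (1.000000, 0.857143)
Lv1 = (6.285714, 5.142857); divide by 6.285714 → v2 = (1.000000, 0.818182)
Lv2 = (6.090909, 4.909091); divide by 6.090909 → v3 = (1.000000, 0.805970)
Requested entry of v3: 268/268 = 1.00000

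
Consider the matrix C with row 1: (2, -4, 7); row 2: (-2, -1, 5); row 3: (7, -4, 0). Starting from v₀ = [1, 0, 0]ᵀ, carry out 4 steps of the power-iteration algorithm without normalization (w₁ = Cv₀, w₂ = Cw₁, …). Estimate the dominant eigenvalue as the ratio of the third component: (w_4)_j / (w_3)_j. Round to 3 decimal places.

4.027

w1 = Cv₀ = (2·1 + (-4)·0 + 7·0; (-2)·1 + (-1)·0 + 5·0; 7·1 + (-4)·0 + 0·0) = (2, -2, 7)
w2 = Cw1 = (2·2 + (-4)·(-2) + 7·7; (-2)·2 + (-1)·(-2) + 5·7; 7·2 + (-4)·(-2) + 0·7) = (61, 33, 22)
w3 = Cw2 = (144, -45, 295)
w4 = Cw3 = (2533, 1232, 1188)
Ratio at component: 1188 / 295 = 4.027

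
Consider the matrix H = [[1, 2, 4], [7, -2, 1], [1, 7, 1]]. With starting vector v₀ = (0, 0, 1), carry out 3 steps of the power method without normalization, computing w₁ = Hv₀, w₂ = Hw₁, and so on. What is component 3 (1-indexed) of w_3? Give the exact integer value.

w1 = Hv₀ = (4, 1, 1)
w2 = Hw1 = (10, 27, 12)
w3 = Hw2 = (112, 28, 211)
The requested component of w3 is 211.

211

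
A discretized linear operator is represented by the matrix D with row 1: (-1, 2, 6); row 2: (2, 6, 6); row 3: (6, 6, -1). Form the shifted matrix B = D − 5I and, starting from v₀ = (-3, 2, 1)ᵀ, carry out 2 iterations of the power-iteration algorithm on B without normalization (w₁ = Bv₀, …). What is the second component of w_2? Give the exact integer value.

-14

B = D − 5I has rows (-6, 2, 6); (2, 1, 6); (6, 6, -6)
w1 = Bv₀ = ((-6)·(-3) + 2·2 + 6·1; 2·(-3) + 1·2 + 6·1; 6·(-3) + 6·2 + (-6)·1) = (28, 2, -12)
w2 = Bw1 = ((-6)·28 + 2·2 + 6·(-12); 2·28 + 1·2 + 6·(-12); 6·28 + 6·2 + (-6)·(-12)) = (-236, -14, 252)
Requested component of w2: -14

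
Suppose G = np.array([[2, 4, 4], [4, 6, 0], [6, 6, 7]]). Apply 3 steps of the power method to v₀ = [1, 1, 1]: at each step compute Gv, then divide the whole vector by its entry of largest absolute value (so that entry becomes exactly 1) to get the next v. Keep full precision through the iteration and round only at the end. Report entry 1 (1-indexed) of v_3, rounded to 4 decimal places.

0.5284

Gv0 = (10.00000, 10.00000, 19.00000); divide by 19.00000 → v1 = (0.52632, 0.52632, 1.00000)
Gv1 = (7.15789, 5.26316, 13.31579); divide by 13.31579 → v2 = (0.53755, 0.39526, 1.00000)
Gv2 = (6.65613, 4.52174, 12.59684); divide by 12.59684 → v3 = (0.52840, 0.35896, 1.00000)
Requested entry of v3: 1684/3187 = 0.5284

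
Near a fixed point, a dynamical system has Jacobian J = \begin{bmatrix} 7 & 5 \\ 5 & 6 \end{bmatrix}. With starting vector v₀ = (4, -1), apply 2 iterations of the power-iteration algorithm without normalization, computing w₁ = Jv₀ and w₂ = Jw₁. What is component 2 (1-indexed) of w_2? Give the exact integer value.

w1 = Jv₀ = (7·4 + 5·(-1); 5·4 + 6·(-1)) = (23, 14)
w2 = Jw1 = (7·23 + 5·14; 5·23 + 6·14) = (231, 199)
The requested component of w2 is 199.

199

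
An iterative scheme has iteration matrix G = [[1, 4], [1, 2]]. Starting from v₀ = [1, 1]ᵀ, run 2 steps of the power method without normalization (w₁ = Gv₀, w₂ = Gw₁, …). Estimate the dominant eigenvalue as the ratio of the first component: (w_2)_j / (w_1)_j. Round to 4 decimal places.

w1 = Gv₀ = (1·1 + 4·1; 1·1 + 2·1) = (5, 3)
w2 = Gw1 = (1·5 + 4·3; 1·5 + 2·3) = (17, 11)
Ratio at component: 17 / 5 = 3.4000

3.4000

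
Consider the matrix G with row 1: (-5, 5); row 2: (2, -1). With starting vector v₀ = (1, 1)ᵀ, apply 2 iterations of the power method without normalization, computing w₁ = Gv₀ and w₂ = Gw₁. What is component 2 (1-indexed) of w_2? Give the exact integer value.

w1 = Gv₀ = (0, 1)
w2 = Gw1 = (5, -1)
The requested component of w2 is -1.

-1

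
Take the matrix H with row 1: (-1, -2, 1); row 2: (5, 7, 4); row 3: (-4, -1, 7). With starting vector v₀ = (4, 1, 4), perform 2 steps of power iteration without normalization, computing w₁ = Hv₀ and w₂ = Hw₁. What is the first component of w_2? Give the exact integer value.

w1 = Hv₀ = (-2, 43, 11)
w2 = Hw1 = (-73, 335, 42)
The requested component of w2 is -73.

-73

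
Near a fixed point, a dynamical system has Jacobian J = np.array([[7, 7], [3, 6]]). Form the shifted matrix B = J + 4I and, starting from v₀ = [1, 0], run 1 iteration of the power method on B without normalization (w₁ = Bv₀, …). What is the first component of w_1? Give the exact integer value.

11

B = J + 4I has rows (11, 7); (3, 10)
w1 = Bv₀ = (11, 3)
Requested component of w1: 11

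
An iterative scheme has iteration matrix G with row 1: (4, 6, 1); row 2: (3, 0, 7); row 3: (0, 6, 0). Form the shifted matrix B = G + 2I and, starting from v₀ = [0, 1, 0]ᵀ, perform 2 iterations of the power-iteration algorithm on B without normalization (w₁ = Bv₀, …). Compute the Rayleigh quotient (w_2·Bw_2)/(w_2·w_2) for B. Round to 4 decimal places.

B = G + 2I has rows (6, 6, 1); (3, 2, 7); (0, 6, 2)
w1 = Bv₀ = (6, 2, 6)
w2 = Bw1 = (54, 64, 24)
Bw2 = (732, 458, 432)
w2·Bw2 = 79208; w2·w2 = 7588; μ ≈ 79208/7588 = 10.4386

10.4386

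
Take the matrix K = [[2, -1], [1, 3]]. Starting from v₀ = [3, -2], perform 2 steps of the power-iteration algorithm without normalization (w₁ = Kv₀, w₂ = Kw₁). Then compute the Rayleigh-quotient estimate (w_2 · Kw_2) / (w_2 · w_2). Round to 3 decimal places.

2.003

w1 = Kv₀ = (8, -3)
w2 = Kw1 = (19, -1)
Kw2 = (39, 16)
w2·Kw2 = 19·39 + (-1)·16 = 725; w2·w2 = 19·19 + (-1)·(-1) = 362
λ ≈ 725/362 = 2.003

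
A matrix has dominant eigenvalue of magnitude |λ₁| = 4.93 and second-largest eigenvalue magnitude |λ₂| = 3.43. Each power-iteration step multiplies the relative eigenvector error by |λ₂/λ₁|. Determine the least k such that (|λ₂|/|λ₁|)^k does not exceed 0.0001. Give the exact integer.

26

|λ₂/λ₁| = 3.43/4.93 = 0.69574
Need k ≥ ln(0.0001) / ln(0.69574) = -9.2103 / -0.3628 ≈ 25.388
Smallest integer k satisfying the bound: 26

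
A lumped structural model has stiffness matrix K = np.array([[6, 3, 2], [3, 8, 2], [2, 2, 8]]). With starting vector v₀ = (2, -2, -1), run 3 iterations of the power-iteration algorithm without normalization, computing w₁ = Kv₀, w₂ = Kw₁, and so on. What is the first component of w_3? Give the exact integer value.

w1 = Kv₀ = (4, -12, -8)
w2 = Kw1 = (-28, -100, -80)
w3 = Kw2 = (-628, -1044, -896)
The requested component of w3 is -628.

-628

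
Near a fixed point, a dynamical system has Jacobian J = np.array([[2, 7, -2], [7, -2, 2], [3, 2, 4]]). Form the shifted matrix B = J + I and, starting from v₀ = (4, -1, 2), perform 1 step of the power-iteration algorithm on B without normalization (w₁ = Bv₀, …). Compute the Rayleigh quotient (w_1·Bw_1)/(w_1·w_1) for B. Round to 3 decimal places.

2.709

B = J + I has rows (3, 7, -2); (7, -1, 2); (3, 2, 5)
w1 = Bv₀ = (3·4 + 7·(-1) + (-2)·2; 7·4 + (-1)·(-1) + 2·2; 3·4 + 2·(-1) + 5·2) = (1, 33, 20)
Bw1 = (194, 14, 169)
w1·Bw1 = 4036; w1·w1 = 1490; μ ≈ 4036/1490 = 2.709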